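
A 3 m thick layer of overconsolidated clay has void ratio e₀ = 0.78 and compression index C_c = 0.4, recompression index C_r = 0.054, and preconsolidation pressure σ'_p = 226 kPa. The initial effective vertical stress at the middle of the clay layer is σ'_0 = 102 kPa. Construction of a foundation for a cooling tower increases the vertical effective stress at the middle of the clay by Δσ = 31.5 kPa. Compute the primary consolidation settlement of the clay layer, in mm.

Final effective stress: σ'_f = 102 + 31.5 = 133.5 kPa.
σ'_f = 133.5 ≤ σ'_p = 226 kPa, so the clay remains overconsolidated and only the recompression index applies:
S_c = C_r·H/(1+e₀)·log₁₀(σ'_f/σ'_0) = 0.054×3/1.78×log₁₀(133.5/102)
    = 0.091012 × 0.11688 = 0.01064 m

S_c ≈ 10.6 mm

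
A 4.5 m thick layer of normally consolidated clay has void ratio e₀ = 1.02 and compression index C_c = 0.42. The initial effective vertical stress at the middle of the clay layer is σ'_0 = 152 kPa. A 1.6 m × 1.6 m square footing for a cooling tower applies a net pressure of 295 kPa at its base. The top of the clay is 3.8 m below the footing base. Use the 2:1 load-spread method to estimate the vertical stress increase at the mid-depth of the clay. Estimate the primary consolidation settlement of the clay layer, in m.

S_c ≈ 0.0331 m

Mid-depth of clay below the footing base: z = 3.8 + 4.5/2 = 6.05 m.
Stress increase at mid-clay by the 2:1 spreading method:
Δσ = qBL/((B+z)(L+z)) = 295×1.6×1.6/((1.6+6.05)(1.6+6.05)) = 12.904 kPa
Final effective stress: σ'_f = σ'_0 + Δσ = 152 + 12.904 = 164.9 kPa.
Normally consolidated clay, so the full stress increment lies on the virgin compression line:
S_c = C_c·H/(1+e₀)·log₁₀(σ'_f/σ'_0) = 0.42×4.5/(1+1.02)×log₁₀(164.9/152)
    = 0.93564 × 0.035377 = 0.0331 m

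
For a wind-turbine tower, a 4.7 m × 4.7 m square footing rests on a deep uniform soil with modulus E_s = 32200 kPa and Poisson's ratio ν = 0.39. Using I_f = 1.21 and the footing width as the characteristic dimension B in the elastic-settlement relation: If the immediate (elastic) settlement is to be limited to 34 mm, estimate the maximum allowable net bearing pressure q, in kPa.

S_e = q·B·(1−ν²)/E_s · I_f  ⇒  q = S_e·E_s / (B·(1−ν²)·I_f).
q = 0.034 × 32200 / (4.7 × 0.8479 × 1.21) = 227 kPa

q ≈ 227 kPa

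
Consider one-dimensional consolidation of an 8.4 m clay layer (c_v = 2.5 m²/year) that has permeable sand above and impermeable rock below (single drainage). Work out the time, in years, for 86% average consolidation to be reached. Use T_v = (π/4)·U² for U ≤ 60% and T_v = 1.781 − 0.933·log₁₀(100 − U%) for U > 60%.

Drainage path length: H_d = H = 8.4 m (single drainage).
U > 60%: T_v = 1.781 − 0.933·log₁₀(100 − 86) = 0.71166.
t = T_v·H_d²/c_v = 0.71166×8.4²/2.5 = 20.09 years.

t ≈ 20.1 years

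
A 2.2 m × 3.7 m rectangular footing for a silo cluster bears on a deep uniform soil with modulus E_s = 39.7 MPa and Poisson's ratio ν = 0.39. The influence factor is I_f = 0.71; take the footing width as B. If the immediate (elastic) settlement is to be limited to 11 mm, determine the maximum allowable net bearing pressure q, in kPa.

E_s = 39.7 MPa = 39700 kPa.
S_e = q·B·(1−ν²)/E_s · I_f  ⇒  q = S_e·E_s / (B·(1−ν²)·I_f).
q = 0.011 × 39700 / (2.2 × 0.8479 × 0.71) = 329.7 kPa

q ≈ 330 kPa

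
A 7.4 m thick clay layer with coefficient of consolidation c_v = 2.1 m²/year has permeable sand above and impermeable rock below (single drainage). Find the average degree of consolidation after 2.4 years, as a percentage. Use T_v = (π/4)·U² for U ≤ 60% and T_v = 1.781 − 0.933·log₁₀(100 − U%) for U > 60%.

Drainage path length: H_d = H = 7.4 m (single drainage).
T_v = c_v·t/H_d² = 2.1×2.4/7.4² = 0.092038.
T_v = 0.092038 corresponds to the U ≤ 60% branch:
U = √(4T_v/π) = 0.3423

U ≈ 34.2 %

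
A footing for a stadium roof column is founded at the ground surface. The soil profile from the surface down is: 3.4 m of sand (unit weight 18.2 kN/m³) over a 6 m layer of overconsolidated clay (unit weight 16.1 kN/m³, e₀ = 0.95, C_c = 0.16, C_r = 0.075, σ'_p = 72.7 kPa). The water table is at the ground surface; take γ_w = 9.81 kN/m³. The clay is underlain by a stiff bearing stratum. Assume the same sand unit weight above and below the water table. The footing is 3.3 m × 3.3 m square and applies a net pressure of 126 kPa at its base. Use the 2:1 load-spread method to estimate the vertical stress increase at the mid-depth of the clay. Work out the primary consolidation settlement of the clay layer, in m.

Mid-depth of clay below the ground surface: z = 3.4 + 6/2 = 6.4 m.
Total vertical stress at mid-clay: σ_v = 18.2×3.4 + 16.1×3 = 110.18 kPa.
Pore pressure: u = 9.81×(6.4 − 0) = 62.784 kPa.
Initial effective stress: σ'_0 = σ_v − u = 110.18 − 62.784 = 47.396 kPa.
Stress increase at mid-clay by the 2:1 spreading method:
Δσ = qBL/((B+z)(L+z)) = 126×3.3×3.3/((3.3+6.4)(3.3+6.4)) = 14.583 kPa
Final effective stress: σ'_f = 47.396 + 14.583 = 61.979 kPa.
σ'_f = 61.979 ≤ σ'_p = 72.7 kPa, so the clay remains overconsolidated and only the recompression index applies:
S_c = C_r·H/(1+e₀)·log₁₀(σ'_f/σ'_0) = 0.075×6/1.95×log₁₀(61.979/47.396)
    = 0.23077 × 0.1165 = 0.02688 m

S_c ≈ 0.0269 m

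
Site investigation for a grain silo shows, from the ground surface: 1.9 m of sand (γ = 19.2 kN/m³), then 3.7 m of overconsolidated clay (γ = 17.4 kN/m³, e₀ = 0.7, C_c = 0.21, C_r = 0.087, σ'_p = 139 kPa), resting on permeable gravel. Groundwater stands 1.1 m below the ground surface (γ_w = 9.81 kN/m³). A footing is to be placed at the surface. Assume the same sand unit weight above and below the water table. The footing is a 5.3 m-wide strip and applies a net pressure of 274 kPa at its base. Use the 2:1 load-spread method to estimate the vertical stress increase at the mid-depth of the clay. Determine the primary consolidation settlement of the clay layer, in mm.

S_c ≈ 172 mm

Mid-depth of clay below the ground surface: z = 1.9 + 3.7/2 = 3.75 m.
Total vertical stress at mid-clay: σ_v = 19.2×1.9 + 17.4×1.85 = 68.67 kPa.
Pore pressure: u = 9.81×(3.75 − 1.1) = 25.997 kPa.
Initial effective stress: σ'_0 = σ_v − u = 68.67 − 25.997 = 42.673 kPa.
Stress increase at mid-clay by the 2:1 spreading method:
Δσ = qB/(B+z) = 274×5.3/(5.3+3.75) = 160.46 kPa
Final effective stress: σ'_f = 42.673 + 160.46 = 203.13 kPa.
σ'_f = 203.13 > σ'_p = 139 kPa, so the stress path crosses the preconsolidation pressure — recompression up to σ'_p, then virgin compression beyond:
S_c = H/(1+e₀)·[C_r·log₁₀(σ'_p/σ'_0) + C_c·log₁₀(σ'_f/σ'_p)]
    = 3.7/1.7 × [0.087×log₁₀(139/42.673) + 0.21×log₁₀(203.13/139)]
    = 2.1765 × [0.044619 + 0.034599] = 0.1724 m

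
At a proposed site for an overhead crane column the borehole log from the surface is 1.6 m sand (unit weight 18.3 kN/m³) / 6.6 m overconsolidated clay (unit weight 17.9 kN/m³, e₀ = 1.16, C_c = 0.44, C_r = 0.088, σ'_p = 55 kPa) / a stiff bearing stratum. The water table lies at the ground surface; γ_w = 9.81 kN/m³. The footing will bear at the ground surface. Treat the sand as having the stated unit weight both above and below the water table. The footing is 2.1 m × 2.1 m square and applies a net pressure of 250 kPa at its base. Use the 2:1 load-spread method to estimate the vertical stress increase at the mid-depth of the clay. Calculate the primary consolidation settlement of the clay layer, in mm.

Mid-depth of clay below the ground surface: z = 1.6 + 6.6/2 = 4.9 m.
Total vertical stress at mid-clay: σ_v = 18.3×1.6 + 17.9×3.3 = 88.35 kPa.
Pore pressure: u = 9.81×(4.9 − 0) = 48.069 kPa.
Initial effective stress: σ'_0 = σ_v − u = 88.35 − 48.069 = 40.281 kPa.
Stress increase at mid-clay by the 2:1 spreading method:
Δσ = qBL/((B+z)(L+z)) = 250×2.1×2.1/((2.1+4.9)(2.1+4.9)) = 22.5 kPa
Final effective stress: σ'_f = 40.281 + 22.5 = 62.781 kPa.
σ'_f = 62.781 > σ'_p = 55 kPa, so the stress path crosses the preconsolidation pressure — recompression up to σ'_p, then virgin compression beyond:
S_c = H/(1+e₀)·[C_r·log₁₀(σ'_p/σ'_0) + C_c·log₁₀(σ'_f/σ'_p)]
    = 6.6/2.16 × [0.088×log₁₀(55/40.281) + 0.44×log₁₀(62.781/55)]
    = 3.0556 × [0.011903 + 0.025285] = 0.1136 m

S_c ≈ 114 mm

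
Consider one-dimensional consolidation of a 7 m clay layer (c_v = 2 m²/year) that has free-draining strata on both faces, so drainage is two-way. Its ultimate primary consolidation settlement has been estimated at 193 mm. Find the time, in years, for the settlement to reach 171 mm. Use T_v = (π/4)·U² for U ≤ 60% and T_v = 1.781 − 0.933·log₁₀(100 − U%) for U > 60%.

Drainage path length: H_d = H/2 = 3.5 m (double drainage).
U = S(t)/S_ult = 171/193 = 0.886.
U > 60%: T_v = 1.781 − 0.933·log₁₀(100 − 88.601) = 0.79494.
t = T_v·H_d²/c_v = 0.79494×3.5²/2 = 4.869 years.

t ≈ 4.87 years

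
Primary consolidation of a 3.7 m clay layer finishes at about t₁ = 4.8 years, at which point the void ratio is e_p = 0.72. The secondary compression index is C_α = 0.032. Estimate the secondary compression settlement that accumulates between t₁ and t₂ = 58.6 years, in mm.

S_s ≈ 74.8 mm

Secondary compression: S_s = C_α·H/(1+e_p)·log₁₀(t₂/t₁)
S_s = 0.032×3.7/(1+0.72)×log₁₀(58.6/4.8)
    = 0.06884 × 1.087 = 0.0748 m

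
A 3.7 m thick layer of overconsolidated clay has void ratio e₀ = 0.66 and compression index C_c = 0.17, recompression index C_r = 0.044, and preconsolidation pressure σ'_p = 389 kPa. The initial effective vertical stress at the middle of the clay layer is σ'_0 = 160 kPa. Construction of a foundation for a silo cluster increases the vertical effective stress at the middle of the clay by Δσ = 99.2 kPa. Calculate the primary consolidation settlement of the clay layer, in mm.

S_c ≈ 20.5 mm

Final effective stress: σ'_f = 160 + 99.2 = 259.2 kPa.
σ'_f = 259.2 ≤ σ'_p = 389 kPa, so the clay remains overconsolidated and only the recompression index applies:
S_c = C_r·H/(1+e₀)·log₁₀(σ'_f/σ'_0) = 0.044×3.7/1.66×log₁₀(259.2/160)
    = 0.098072 × 0.20952 = 0.02055 m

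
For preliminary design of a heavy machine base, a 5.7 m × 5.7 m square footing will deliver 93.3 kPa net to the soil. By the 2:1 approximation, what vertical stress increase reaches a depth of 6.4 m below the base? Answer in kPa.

Δσ_z ≈ 20.7 kPa

By the 2:1 method the load spreads at 1 horizontal : 2 vertical, so at depth z the loaded area has grown by z in each plan dimension:
Δσ = qBL/((B+z)(L+z)) = 93.3×5.7×5.7/((5.7+6.4)(5.7+6.4)) = 20.704 kPa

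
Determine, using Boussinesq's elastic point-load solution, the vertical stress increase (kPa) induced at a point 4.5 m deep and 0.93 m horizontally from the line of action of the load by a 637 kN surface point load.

Δσ_z ≈ 13.5 kPa

Boussinesq vertical stress below a point load on an elastic half-space:
Δσ_z = 3P/(2πz²) · [1 + (r/z)²]^(−5/2)
r/z = 0.93/4.5 = 0.20667; [1+(r/z)²]^(−5/2) = 0.90072.
Δσ_z = 3×637/(2π×4.5²) × 0.90072 = 15.02 × 0.90072 = 13.53 kPa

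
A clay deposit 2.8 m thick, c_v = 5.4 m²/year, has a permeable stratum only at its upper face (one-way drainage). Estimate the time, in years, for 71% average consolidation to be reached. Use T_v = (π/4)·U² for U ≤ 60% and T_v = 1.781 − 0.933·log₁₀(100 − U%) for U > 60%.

t ≈ 0.605 years

Drainage path length: H_d = H = 2.8 m (single drainage).
U > 60%: T_v = 1.781 − 0.933·log₁₀(100 − 71) = 0.41658.
t = T_v·H_d²/c_v = 0.41658×2.8²/5.4 = 0.6048 years.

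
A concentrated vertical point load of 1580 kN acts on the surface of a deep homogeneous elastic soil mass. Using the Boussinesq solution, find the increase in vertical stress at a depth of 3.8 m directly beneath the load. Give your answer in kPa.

Boussinesq vertical stress below a point load on an elastic half-space:
Δσ_z = 3P/(2πz²) · [1 + (r/z)²]^(−5/2)
r/z = 0/3.8 = 0; [1+(r/z)²]^(−5/2) = 1.
Δσ_z = 3×1580/(2π×3.8²) × 1 = 52.243 × 1 = 52.24 kPa

Δσ_z ≈ 52.2 kPa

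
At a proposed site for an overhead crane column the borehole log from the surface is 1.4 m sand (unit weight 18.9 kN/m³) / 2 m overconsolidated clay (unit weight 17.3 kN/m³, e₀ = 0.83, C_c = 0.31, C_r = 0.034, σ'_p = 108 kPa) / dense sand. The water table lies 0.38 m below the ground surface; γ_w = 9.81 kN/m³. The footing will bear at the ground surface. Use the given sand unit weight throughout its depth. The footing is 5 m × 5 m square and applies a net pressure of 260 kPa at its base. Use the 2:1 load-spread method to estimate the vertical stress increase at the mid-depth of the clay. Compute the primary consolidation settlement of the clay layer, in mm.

S_c ≈ 65.2 mm

Mid-depth of clay below the ground surface: z = 1.4 + 2/2 = 2.4 m.
Total vertical stress at mid-clay: σ_v = 18.9×1.4 + 17.3×1 = 43.76 kPa.
Pore pressure: u = 9.81×(2.4 − 0.38) = 19.816 kPa.
Initial effective stress: σ'_0 = σ_v − u = 43.76 − 19.816 = 23.944 kPa.
Stress increase at mid-clay by the 2:1 spreading method:
Δσ = qBL/((B+z)(L+z)) = 260×5×5/((5+2.4)(5+2.4)) = 118.7 kPa
Final effective stress: σ'_f = 23.944 + 118.7 = 142.64 kPa.
σ'_f = 142.64 > σ'_p = 108 kPa, so the stress path crosses the preconsolidation pressure — recompression up to σ'_p, then virgin compression beyond:
S_c = H/(1+e₀)·[C_r·log₁₀(σ'_p/σ'_0) + C_c·log₁₀(σ'_f/σ'_p)]
    = 2/1.83 × [0.034×log₁₀(108/23.944) + 0.31×log₁₀(142.64/108)]
    = 1.0929 × [0.022244 + 0.037453] = 0.06524 m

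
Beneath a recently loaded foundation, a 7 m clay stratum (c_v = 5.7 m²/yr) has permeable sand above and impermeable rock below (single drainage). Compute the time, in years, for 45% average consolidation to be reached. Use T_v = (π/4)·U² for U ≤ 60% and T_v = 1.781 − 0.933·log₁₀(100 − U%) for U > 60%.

t ≈ 1.37 years

Drainage path length: H_d = H = 7 m (single drainage).
U ≤ 60%: T_v = (π/4)·U² = (π/4)×0.45² = 0.15904.
t = T_v·H_d²/c_v = 0.15904×7²/5.7 = 1.367 years.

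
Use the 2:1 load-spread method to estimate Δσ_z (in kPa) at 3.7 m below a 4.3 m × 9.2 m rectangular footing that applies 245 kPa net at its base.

By the 2:1 method the load spreads at 1 horizontal : 2 vertical, so at depth z the loaded area has grown by z in each plan dimension:
Δσ = qBL/((B+z)(L+z)) = 245×4.3×9.2/((4.3+3.7)(9.2+3.7)) = 93.917 kPa

Δσ_z ≈ 93.9 kPa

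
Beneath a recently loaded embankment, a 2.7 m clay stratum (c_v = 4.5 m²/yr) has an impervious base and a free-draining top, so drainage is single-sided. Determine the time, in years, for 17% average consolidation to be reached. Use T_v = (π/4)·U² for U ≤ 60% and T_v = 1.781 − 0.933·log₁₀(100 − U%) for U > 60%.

Drainage path length: H_d = H = 2.7 m (single drainage).
U ≤ 60%: T_v = (π/4)·U² = (π/4)×0.17² = 0.022698.
t = T_v·H_d²/c_v = 0.022698×2.7²/4.5 = 0.03677 years.

t ≈ 0.0368 years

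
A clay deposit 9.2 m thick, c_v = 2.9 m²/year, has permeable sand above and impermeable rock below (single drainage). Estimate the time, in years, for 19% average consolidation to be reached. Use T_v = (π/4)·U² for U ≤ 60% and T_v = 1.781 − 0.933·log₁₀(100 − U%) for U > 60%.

Drainage path length: H_d = H = 9.2 m (single drainage).
U ≤ 60%: T_v = (π/4)·U² = (π/4)×0.19² = 0.028353.
t = T_v·H_d²/c_v = 0.028353×9.2²/2.9 = 0.8275 years.

t ≈ 0.828 years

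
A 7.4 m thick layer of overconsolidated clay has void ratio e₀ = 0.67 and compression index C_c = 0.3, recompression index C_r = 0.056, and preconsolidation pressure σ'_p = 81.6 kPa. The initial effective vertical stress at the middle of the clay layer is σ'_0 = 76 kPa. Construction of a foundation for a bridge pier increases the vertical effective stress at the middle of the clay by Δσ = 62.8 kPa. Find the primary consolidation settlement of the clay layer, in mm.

S_c ≈ 314 mm

Final effective stress: σ'_f = 76 + 62.8 = 138.8 kPa.
σ'_f = 138.8 > σ'_p = 81.6 kPa, so the stress path crosses the preconsolidation pressure — recompression up to σ'_p, then virgin compression beyond:
S_c = H/(1+e₀)·[C_r·log₁₀(σ'_p/σ'_0) + C_c·log₁₀(σ'_f/σ'_p)]
    = 7.4/1.67 × [0.056×log₁₀(81.6/76) + 0.3×log₁₀(138.8/81.6)]
    = 4.4311 × [0.0017291 + 0.06921] = 0.3143 m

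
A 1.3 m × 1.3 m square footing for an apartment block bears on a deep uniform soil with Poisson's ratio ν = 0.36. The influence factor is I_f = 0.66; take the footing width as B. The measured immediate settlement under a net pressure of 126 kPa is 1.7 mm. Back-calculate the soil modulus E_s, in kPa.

E_s ≈ 55400 kPa

S_e = q·B·(1−ν²)/E_s · I_f  ⇒  E_s = q·B·(1−ν²)·I_f / S_e.
E_s = 126 × 1.3 × 0.8704 × 0.66 / 0.0017 = 55350 kPa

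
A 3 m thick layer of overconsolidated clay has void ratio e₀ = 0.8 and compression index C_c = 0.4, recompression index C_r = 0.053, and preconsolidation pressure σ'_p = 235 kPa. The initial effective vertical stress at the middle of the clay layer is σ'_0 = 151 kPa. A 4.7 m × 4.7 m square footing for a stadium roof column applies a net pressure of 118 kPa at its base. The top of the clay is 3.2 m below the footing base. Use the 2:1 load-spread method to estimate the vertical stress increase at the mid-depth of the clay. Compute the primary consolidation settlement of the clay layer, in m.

S_c ≈ 0.00685 m

Mid-depth of clay below the footing base: z = 3.2 + 3/2 = 4.7 m.
Stress increase at mid-clay by the 2:1 spreading method:
Δσ = qBL/((B+z)(L+z)) = 118×4.7×4.7/((4.7+4.7)(4.7+4.7)) = 29.5 kPa
Final effective stress: σ'_f = 151 + 29.5 = 180.5 kPa.
σ'_f = 180.5 ≤ σ'_p = 235 kPa, so the clay remains overconsolidated and only the recompression index applies:
S_c = C_r·H/(1+e₀)·log₁₀(σ'_f/σ'_0) = 0.053×3/1.8×log₁₀(180.5/151)
    = 0.088335 × 0.0775 = 0.006846 m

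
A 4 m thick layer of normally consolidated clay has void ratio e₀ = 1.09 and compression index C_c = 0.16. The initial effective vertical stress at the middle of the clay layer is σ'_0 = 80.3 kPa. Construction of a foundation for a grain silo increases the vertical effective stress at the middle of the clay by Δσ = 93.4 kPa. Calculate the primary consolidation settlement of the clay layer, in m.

S_c ≈ 0.103 m

Final effective stress: σ'_f = σ'_0 + Δσ = 80.3 + 93.4 = 173.7 kPa.
Normally consolidated clay, so the full stress increment lies on the virgin compression line:
S_c = C_c·H/(1+e₀)·log₁₀(σ'_f/σ'_0) = 0.16×4/(1+1.09)×log₁₀(173.7/80.3)
    = 0.30622 × 0.33508 = 0.1026 m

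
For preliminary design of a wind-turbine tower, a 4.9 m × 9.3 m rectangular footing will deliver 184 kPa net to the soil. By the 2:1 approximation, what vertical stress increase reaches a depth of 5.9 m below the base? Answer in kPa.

By the 2:1 method the load spreads at 1 horizontal : 2 vertical, so at depth z the loaded area has grown by z in each plan dimension:
Δσ = qBL/((B+z)(L+z)) = 184×4.9×9.3/((4.9+5.9)(9.3+5.9)) = 51.077 kPa

Δσ_z ≈ 51.1 kPa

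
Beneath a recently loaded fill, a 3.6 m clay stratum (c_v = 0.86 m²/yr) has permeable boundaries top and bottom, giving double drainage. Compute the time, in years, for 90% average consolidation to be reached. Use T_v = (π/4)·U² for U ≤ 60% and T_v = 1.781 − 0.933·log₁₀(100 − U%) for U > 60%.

t ≈ 3.19 years

Drainage path length: H_d = H/2 = 1.8 m (double drainage).
U > 60%: T_v = 1.781 − 0.933·log₁₀(100 − 90) = 0.848.
t = T_v·H_d²/c_v = 0.848×1.8²/0.86 = 3.195 years.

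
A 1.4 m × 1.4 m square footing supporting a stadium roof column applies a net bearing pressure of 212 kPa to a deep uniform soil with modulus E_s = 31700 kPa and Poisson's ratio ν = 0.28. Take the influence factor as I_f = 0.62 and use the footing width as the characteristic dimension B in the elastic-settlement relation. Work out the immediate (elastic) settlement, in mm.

Immediate (elastic) settlement: S_e = q·B·(1−ν²)/E_s · I_f.
S_e = 212 × 1.4 × (1 − 0.28²) / 31700 × 0.62
    = 212 × 1.4 × 0.9216 / 31700 × 0.62
    = 0.00535 m = 5.35 mm

S_e ≈ 5.35 mm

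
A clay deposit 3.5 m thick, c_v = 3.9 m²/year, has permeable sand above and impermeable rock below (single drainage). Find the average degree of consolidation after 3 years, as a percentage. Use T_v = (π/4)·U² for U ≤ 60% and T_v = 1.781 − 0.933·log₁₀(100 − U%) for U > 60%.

Drainage path length: H_d = H = 3.5 m (single drainage).
T_v = c_v·t/H_d² = 3.9×3/3.5² = 0.9551.
T_v = 0.9551 corresponds to the U > 60% branch:
U = 1 − 10^((1.781 − T_v)/0.933)/100 = 0.9232

U ≈ 92.3 %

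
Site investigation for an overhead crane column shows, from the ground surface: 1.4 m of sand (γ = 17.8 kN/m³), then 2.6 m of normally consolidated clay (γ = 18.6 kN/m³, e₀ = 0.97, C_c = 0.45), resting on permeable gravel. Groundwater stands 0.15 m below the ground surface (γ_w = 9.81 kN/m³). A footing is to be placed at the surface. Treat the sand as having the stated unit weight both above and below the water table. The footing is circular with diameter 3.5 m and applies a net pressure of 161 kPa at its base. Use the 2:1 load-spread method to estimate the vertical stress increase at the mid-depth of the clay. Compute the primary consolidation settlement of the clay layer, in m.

Mid-depth of clay below the ground surface: z = 1.4 + 2.6/2 = 2.7 m.
Total vertical stress at mid-clay: σ_v = 17.8×1.4 + 18.6×1.3 = 49.1 kPa.
Pore pressure: u = 9.81×(2.7 − 0.15) = 25.015 kPa.
Initial effective stress: σ'_0 = σ_v − u = 49.1 − 25.015 = 24.085 kPa.
Stress increase at mid-clay by the 2:1 spreading method:
Δσ ≈ qD²/(D+z)² = 161×3.5²/(3.5+2.7)² = 51.307 kPa
Final effective stress: σ'_f = σ'_0 + Δσ = 24.085 + 51.307 = 75.392 kPa.
Normally consolidated clay, so the full stress increment lies on the virgin compression line:
S_c = C_c·H/(1+e₀)·log₁₀(σ'_f/σ'_0) = 0.45×2.6/(1+0.97)×log₁₀(75.392/24.085)
    = 0.59391 × 0.49558 = 0.2943 m

S_c ≈ 0.294 m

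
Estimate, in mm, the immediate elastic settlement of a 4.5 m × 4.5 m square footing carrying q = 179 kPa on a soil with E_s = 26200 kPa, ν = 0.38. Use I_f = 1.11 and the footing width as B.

Immediate (elastic) settlement: S_e = q·B·(1−ν²)/E_s · I_f.
S_e = 179 × 4.5 × (1 − 0.38²) / 26200 × 1.11
    = 179 × 4.5 × 0.8556 / 26200 × 1.11
    = 0.0292 m = 29.2 mm

S_e ≈ 29.2 mm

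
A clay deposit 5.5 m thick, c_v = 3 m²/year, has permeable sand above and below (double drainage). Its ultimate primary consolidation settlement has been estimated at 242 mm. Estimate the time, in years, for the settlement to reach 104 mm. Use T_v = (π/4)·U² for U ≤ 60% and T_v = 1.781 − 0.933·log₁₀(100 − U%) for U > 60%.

t ≈ 0.366 years

Drainage path length: H_d = H/2 = 2.75 m (double drainage).
U = S(t)/S_ult = 104/242 = 0.4298.
U ≤ 60%: T_v = (π/4)·U² = (π/4)×0.42975² = 0.14505.
t = T_v·H_d²/c_v = 0.14505×2.75²/3 = 0.3656 years.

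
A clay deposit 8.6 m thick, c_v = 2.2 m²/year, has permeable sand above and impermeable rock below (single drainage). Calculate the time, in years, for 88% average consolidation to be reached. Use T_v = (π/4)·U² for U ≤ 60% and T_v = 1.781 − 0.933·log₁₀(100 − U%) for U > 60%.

Drainage path length: H_d = H = 8.6 m (single drainage).
U > 60%: T_v = 1.781 − 0.933·log₁₀(100 − 88) = 0.77412.
t = T_v·H_d²/c_v = 0.77412×8.6²/2.2 = 26.02 years.

t ≈ 26 years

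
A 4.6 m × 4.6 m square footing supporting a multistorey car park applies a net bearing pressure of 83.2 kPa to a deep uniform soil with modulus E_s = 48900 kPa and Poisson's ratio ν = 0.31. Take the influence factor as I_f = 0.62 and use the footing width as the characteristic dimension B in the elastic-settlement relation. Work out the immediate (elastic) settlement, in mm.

S_e ≈ 4.39 mm

Immediate (elastic) settlement: S_e = q·B·(1−ν²)/E_s · I_f.
S_e = 83.2 × 4.6 × (1 − 0.31²) / 48900 × 0.62
    = 83.2 × 4.6 × 0.9039 / 48900 × 0.62
    = 0.004386 m = 4.386 mm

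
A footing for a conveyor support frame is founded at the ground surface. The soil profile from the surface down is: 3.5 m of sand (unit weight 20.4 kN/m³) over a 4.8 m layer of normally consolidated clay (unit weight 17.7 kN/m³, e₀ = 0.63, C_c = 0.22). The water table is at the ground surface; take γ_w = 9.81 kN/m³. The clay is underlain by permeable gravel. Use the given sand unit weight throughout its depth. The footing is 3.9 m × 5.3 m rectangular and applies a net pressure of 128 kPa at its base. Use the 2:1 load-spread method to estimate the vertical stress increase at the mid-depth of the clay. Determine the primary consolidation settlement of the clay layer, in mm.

Mid-depth of clay below the ground surface: z = 3.5 + 4.8/2 = 5.9 m.
Total vertical stress at mid-clay: σ_v = 20.4×3.5 + 17.7×2.4 = 113.88 kPa.
Pore pressure: u = 9.81×(5.9 − 0) = 57.879 kPa.
Initial effective stress: σ'_0 = σ_v − u = 113.88 − 57.879 = 56.001 kPa.
Stress increase at mid-clay by the 2:1 spreading method:
Δσ = qBL/((B+z)(L+z)) = 128×3.9×5.3/((3.9+5.9)(5.3+5.9)) = 24.105 kPa
Final effective stress: σ'_f = σ'_0 + Δσ = 56.001 + 24.105 = 80.106 kPa.
Normally consolidated clay, so the full stress increment lies on the virgin compression line:
S_c = C_c·H/(1+e₀)·log₁₀(σ'_f/σ'_0) = 0.22×4.8/(1+0.63)×log₁₀(80.106/56.001)
    = 0.64785 × 0.15547 = 0.1007 m

S_c ≈ 101 mm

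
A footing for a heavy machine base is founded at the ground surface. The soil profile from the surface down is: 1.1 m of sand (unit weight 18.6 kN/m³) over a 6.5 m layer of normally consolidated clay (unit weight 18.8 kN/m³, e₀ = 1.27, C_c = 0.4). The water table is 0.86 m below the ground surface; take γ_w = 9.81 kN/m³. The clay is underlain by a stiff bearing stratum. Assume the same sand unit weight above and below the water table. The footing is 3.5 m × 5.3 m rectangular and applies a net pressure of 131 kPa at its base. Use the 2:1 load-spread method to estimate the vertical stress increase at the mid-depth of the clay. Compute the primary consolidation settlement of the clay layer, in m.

S_c ≈ 0.257 m

Mid-depth of clay below the ground surface: z = 1.1 + 6.5/2 = 4.35 m.
Total vertical stress at mid-clay: σ_v = 18.6×1.1 + 18.8×3.25 = 81.56 kPa.
Pore pressure: u = 9.81×(4.35 − 0.86) = 34.237 kPa.
Initial effective stress: σ'_0 = σ_v − u = 81.56 − 34.237 = 47.323 kPa.
Stress increase at mid-clay by the 2:1 spreading method:
Δσ = qBL/((B+z)(L+z)) = 131×3.5×5.3/((3.5+4.35)(5.3+4.35)) = 32.079 kPa
Final effective stress: σ'_f = σ'_0 + Δσ = 47.323 + 32.079 = 79.402 kPa.
Normally consolidated clay, so the full stress increment lies on the virgin compression line:
S_c = C_c·H/(1+e₀)·log₁₀(σ'_f/σ'_0) = 0.4×6.5/(1+1.27)×log₁₀(79.402/47.323)
    = 1.1454 × 0.22476 = 0.2574 m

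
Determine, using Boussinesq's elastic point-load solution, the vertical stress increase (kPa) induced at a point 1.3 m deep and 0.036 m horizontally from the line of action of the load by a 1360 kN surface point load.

Δσ_z ≈ 383 kPa

Boussinesq vertical stress below a point load on an elastic half-space:
Δσ_z = 3P/(2πz²) · [1 + (r/z)²]^(−5/2)
r/z = 0.036/1.3 = 0.027692; [1+(r/z)²]^(−5/2) = 0.99809.
Δσ_z = 3×1360/(2π×1.3²) × 0.99809 = 384.23 × 0.99809 = 383.5 kPa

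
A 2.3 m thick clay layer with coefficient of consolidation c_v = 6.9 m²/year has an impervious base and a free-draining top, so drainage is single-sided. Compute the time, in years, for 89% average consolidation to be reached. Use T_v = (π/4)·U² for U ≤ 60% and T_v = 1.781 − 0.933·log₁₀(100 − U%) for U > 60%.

Drainage path length: H_d = H = 2.3 m (single drainage).
U > 60%: T_v = 1.781 − 0.933·log₁₀(100 − 89) = 0.80938.
t = T_v·H_d²/c_v = 0.80938×2.3²/6.9 = 0.6205 years.

t ≈ 0.621 years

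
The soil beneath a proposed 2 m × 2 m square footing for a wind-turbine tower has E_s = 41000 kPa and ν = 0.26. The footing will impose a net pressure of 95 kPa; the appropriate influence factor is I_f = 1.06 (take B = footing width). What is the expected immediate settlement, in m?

Immediate (elastic) settlement: S_e = q·B·(1−ν²)/E_s · I_f.
S_e = 95 × 2 × (1 − 0.26²) / 41000 × 1.06
    = 95 × 2 × 0.9324 / 41000 × 1.06
    = 0.00458 m

S_e ≈ 0.00458 m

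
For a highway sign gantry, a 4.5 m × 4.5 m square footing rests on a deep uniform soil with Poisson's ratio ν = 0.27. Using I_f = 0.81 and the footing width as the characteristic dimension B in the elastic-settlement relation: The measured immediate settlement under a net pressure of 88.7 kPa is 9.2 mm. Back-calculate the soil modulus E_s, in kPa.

E_s ≈ 32600 kPa

S_e = q·B·(1−ν²)/E_s · I_f  ⇒  E_s = q·B·(1−ν²)·I_f / S_e.
E_s = 88.7 × 4.5 × 0.9271 × 0.81 / 0.0092 = 32580 kPa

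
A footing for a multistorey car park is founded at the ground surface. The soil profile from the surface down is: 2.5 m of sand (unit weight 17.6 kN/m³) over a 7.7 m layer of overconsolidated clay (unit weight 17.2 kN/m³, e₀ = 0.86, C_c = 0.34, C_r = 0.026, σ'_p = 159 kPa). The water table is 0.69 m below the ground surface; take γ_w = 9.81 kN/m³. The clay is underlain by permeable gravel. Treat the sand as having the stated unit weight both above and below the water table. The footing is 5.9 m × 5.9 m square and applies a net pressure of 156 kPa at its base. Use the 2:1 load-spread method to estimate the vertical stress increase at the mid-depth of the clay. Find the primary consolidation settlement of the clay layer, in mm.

S_c ≈ 23.7 mm

Mid-depth of clay below the ground surface: z = 2.5 + 7.7/2 = 6.35 m.
Total vertical stress at mid-clay: σ_v = 17.6×2.5 + 17.2×3.85 = 110.22 kPa.
Pore pressure: u = 9.81×(6.35 − 0.69) = 55.525 kPa.
Initial effective stress: σ'_0 = σ_v − u = 110.22 − 55.525 = 54.695 kPa.
Stress increase at mid-clay by the 2:1 spreading method:
Δσ = qBL/((B+z)(L+z)) = 156×5.9×5.9/((5.9+6.35)(5.9+6.35)) = 36.187 kPa
Final effective stress: σ'_f = 54.695 + 36.187 = 90.882 kPa.
σ'_f = 90.882 ≤ σ'_p = 159 kPa, so the clay remains overconsolidated and only the recompression index applies:
S_c = C_r·H/(1+e₀)·log₁₀(σ'_f/σ'_0) = 0.026×7.7/1.86×log₁₀(90.882/54.695)
    = 0.10763 × 0.22053 = 0.02374 m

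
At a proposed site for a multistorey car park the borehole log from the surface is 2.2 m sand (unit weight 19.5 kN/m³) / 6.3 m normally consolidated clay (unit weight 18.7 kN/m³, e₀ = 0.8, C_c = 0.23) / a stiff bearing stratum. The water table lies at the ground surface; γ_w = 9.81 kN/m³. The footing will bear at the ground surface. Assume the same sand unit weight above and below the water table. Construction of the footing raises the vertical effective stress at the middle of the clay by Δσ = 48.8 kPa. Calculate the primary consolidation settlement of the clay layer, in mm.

Mid-depth of clay below the ground surface: z = 2.2 + 6.3/2 = 5.35 m.
Total vertical stress at mid-clay: σ_v = 19.5×2.2 + 18.7×3.15 = 101.81 kPa.
Pore pressure: u = 9.81×(5.35 − 0) = 52.483 kPa.
Initial effective stress: σ'_0 = σ_v − u = 101.81 − 52.483 = 49.327 kPa.
Final effective stress: σ'_f = σ'_0 + Δσ = 49.327 + 48.8 = 98.127 kPa.
Normally consolidated clay, so the full stress increment lies on the virgin compression line:
S_c = C_c·H/(1+e₀)·log₁₀(σ'_f/σ'_0) = 0.23×6.3/(1+0.8)×log₁₀(98.127/49.327)
    = 0.805 × 0.2987 = 0.2405 m

S_c ≈ 240 mm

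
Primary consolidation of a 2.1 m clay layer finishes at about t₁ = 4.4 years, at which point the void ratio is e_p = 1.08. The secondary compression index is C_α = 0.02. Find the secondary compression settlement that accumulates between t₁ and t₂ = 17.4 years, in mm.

S_s ≈ 12.1 mm

Secondary compression: S_s = C_α·H/(1+e_p)·log₁₀(t₂/t₁)
S_s = 0.02×2.1/(1+1.08)×log₁₀(17.4/4.4)
    = 0.02019 × 0.5971 = 0.01206 m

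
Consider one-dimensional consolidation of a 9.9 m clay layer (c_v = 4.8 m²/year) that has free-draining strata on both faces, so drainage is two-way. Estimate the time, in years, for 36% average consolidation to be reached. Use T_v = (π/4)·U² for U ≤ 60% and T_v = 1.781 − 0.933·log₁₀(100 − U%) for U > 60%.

t ≈ 0.52 years

Drainage path length: H_d = H/2 = 4.95 m (double drainage).
U ≤ 60%: T_v = (π/4)·U² = (π/4)×0.36² = 0.10179.
t = T_v·H_d²/c_v = 0.10179×4.95²/4.8 = 0.5196 years.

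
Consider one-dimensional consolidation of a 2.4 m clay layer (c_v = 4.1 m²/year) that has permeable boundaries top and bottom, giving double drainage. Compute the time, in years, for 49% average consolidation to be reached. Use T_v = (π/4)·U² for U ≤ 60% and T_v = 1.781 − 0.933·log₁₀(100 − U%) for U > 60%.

t ≈ 0.0662 years

Drainage path length: H_d = H/2 = 1.2 m (double drainage).
U ≤ 60%: T_v = (π/4)·U² = (π/4)×0.49² = 0.18857.
t = T_v·H_d²/c_v = 0.18857×1.2²/4.1 = 0.06623 years.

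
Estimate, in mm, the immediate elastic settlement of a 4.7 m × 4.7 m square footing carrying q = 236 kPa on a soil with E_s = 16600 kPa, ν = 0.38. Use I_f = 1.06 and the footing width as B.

Immediate (elastic) settlement: S_e = q·B·(1−ν²)/E_s · I_f.
S_e = 236 × 4.7 × (1 − 0.38²) / 16600 × 1.06
    = 236 × 4.7 × 0.8556 / 16600 × 1.06
    = 0.0606 m = 60.6 mm

S_e ≈ 60.6 mm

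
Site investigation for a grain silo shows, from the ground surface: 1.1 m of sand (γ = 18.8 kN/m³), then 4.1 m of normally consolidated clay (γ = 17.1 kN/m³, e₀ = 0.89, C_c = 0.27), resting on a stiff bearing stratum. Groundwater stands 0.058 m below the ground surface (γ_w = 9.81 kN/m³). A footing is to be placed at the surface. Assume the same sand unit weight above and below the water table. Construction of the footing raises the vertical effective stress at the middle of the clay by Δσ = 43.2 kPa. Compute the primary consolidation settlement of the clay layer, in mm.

Mid-depth of clay below the ground surface: z = 1.1 + 4.1/2 = 3.15 m.
Total vertical stress at mid-clay: σ_v = 18.8×1.1 + 17.1×2.05 = 55.735 kPa.
Pore pressure: u = 9.81×(3.15 − 0.058) = 30.333 kPa.
Initial effective stress: σ'_0 = σ_v − u = 55.735 − 30.333 = 25.402 kPa.
Final effective stress: σ'_f = σ'_0 + Δσ = 25.402 + 43.2 = 68.602 kPa.
Normally consolidated clay, so the full stress increment lies on the virgin compression line:
S_c = C_c·H/(1+e₀)·log₁₀(σ'_f/σ'_0) = 0.27×4.1/(1+0.89)×log₁₀(68.602/25.402)
    = 0.58571 × 0.43147 = 0.2527 m

S_c ≈ 253 mm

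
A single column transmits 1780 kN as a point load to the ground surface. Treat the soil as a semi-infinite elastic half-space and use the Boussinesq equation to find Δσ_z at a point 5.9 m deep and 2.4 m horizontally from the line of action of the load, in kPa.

Boussinesq vertical stress below a point load on an elastic half-space:
Δσ_z = 3P/(2πz²) · [1 + (r/z)²]^(−5/2)
r/z = 2.4/5.9 = 0.40678; [1+(r/z)²]^(−5/2) = 0.68194.
Δσ_z = 3×1780/(2π×5.9²) × 0.68194 = 24.415 × 0.68194 = 16.65 kPa

Δσ_z ≈ 16.6 kPa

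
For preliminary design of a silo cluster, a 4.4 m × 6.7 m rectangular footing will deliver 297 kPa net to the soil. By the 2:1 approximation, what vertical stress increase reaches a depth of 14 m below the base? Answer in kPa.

Δσ_z ≈ 23 kPa

By the 2:1 method the load spreads at 1 horizontal : 2 vertical, so at depth z the loaded area has grown by z in each plan dimension:
Δσ = qBL/((B+z)(L+z)) = 297×4.4×6.7/((4.4+14)(6.7+14)) = 22.988 kPa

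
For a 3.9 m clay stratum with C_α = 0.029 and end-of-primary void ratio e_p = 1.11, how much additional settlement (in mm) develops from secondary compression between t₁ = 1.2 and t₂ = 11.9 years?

Secondary compression: S_s = C_α·H/(1+e_p)·log₁₀(t₂/t₁)
S_s = 0.029×3.9/(1+1.11)×log₁₀(11.9/1.2)
    = 0.0536 × 0.9964 = 0.05341 m

S_s ≈ 53.4 mm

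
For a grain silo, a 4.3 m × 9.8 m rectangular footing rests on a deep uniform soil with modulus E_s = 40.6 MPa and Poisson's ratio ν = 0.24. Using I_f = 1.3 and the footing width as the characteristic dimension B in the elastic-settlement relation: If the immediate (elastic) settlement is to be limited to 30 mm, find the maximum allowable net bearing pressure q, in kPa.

q ≈ 231 kPa

E_s = 40.6 MPa = 40600 kPa.
S_e = q·B·(1−ν²)/E_s · I_f  ⇒  q = S_e·E_s / (B·(1−ν²)·I_f).
q = 0.03 × 40600 / (4.3 × 0.9424 × 1.3) = 231.2 kPa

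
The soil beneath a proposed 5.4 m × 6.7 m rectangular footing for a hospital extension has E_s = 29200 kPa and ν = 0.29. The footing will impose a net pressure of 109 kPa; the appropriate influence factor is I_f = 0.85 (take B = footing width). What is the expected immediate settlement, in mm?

S_e ≈ 15.7 mm

Immediate (elastic) settlement: S_e = q·B·(1−ν²)/E_s · I_f.
S_e = 109 × 5.4 × (1 − 0.29²) / 29200 × 0.85
    = 109 × 5.4 × 0.9159 / 29200 × 0.85
    = 0.01569 m = 15.69 mm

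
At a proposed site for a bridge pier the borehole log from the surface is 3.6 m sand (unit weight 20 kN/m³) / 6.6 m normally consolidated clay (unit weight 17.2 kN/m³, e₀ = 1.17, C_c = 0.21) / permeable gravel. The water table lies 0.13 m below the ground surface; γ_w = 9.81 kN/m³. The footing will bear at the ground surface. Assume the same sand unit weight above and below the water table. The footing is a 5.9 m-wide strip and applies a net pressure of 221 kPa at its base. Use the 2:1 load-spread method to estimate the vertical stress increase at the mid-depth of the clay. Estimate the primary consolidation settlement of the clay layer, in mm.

Mid-depth of clay below the ground surface: z = 3.6 + 6.6/2 = 6.9 m.
Total vertical stress at mid-clay: σ_v = 20×3.6 + 17.2×3.3 = 128.76 kPa.
Pore pressure: u = 9.81×(6.9 − 0.13) = 66.414 kPa.
Initial effective stress: σ'_0 = σ_v − u = 128.76 − 66.414 = 62.346 kPa.
Stress increase at mid-clay by the 2:1 spreading method:
Δσ = qB/(B+z) = 221×5.9/(5.9+6.9) = 101.87 kPa
Final effective stress: σ'_f = σ'_0 + Δσ = 62.346 + 101.87 = 164.22 kPa.
Normally consolidated clay, so the full stress increment lies on the virgin compression line:
S_c = C_c·H/(1+e₀)·log₁₀(σ'_f/σ'_0) = 0.21×6.6/(1+1.17)×log₁₀(164.22/62.346)
    = 0.63871 × 0.42062 = 0.2687 m

S_c ≈ 269 mm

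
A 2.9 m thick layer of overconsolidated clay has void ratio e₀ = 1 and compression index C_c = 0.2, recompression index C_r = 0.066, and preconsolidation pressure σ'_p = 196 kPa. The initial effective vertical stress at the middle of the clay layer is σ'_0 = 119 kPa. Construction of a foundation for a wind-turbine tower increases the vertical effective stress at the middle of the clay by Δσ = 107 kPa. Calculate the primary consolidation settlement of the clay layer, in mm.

S_c ≈ 38.7 mm

Final effective stress: σ'_f = 119 + 107 = 226 kPa.
σ'_f = 226 > σ'_p = 196 kPa, so the stress path crosses the preconsolidation pressure — recompression up to σ'_p, then virgin compression beyond:
S_c = H/(1+e₀)·[C_r·log₁₀(σ'_p/σ'_0) + C_c·log₁₀(σ'_f/σ'_p)]
    = 2.9/2 × [0.066×log₁₀(196/119) + 0.2×log₁₀(226/196)]
    = 1.45 × [0.014303 + 0.01237] = 0.03868 m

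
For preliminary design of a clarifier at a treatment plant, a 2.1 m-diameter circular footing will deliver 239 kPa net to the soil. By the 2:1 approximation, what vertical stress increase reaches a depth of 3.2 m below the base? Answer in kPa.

Δσ_z ≈ 37.5 kPa

By the 2:1 method the load spreads at 1 horizontal : 2 vertical, so at depth z the loaded area has grown by z in each plan dimension:
Δσ ≈ qD²/(D+z)² = 239×2.1²/(2.1+3.2)² = 37.522 kPa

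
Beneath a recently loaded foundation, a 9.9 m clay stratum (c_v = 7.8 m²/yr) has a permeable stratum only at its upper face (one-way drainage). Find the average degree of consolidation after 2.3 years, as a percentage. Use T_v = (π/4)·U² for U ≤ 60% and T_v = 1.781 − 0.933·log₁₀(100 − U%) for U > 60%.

Drainage path length: H_d = H = 9.9 m (single drainage).
T_v = c_v·t/H_d² = 7.8×2.3/9.9² = 0.18304.
T_v = 0.18304 corresponds to the U ≤ 60% branch:
U = √(4T_v/π) = 0.4828

U ≈ 48.3 %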